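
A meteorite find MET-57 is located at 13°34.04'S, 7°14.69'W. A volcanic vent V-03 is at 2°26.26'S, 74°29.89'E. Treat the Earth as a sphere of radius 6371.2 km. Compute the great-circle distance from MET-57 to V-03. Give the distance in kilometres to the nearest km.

9052 km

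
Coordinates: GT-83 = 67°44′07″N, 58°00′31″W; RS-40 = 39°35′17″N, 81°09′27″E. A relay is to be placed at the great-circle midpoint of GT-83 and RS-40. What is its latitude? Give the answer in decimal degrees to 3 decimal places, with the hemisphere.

GT-83: φ = +67.73528°, λ = -58.00861°
RS-40: φ = +39.58806°, λ = +81.15750°
Bx = cos φ₂ cos Δλ = -0.583077,  By = cos φ₂ sin Δλ = 0.503901
φₘ = atan2(sin φ₁ + sin φ₂, √((cos φ₁ + Bx)² + By²)) = 70.81607°
λₘ = λ₁ + atan2(By, cos φ₁ + Bx) = 54.05018°

70.816°N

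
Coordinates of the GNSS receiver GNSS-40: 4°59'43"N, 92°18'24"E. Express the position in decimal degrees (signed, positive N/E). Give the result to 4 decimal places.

lat: 4.9953° N → +4.9953°
lon: 92.3067° E → +92.3067°

+4.9953°, +92.3067°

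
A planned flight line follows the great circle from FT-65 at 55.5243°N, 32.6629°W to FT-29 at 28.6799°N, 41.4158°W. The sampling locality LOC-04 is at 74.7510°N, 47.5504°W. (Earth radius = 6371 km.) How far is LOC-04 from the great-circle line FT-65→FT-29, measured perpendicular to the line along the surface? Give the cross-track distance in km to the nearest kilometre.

1035 km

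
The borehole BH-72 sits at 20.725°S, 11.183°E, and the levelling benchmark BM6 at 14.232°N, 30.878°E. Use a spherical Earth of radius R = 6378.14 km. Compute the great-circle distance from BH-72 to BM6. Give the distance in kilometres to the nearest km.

Δφ = 34.9570°,  Δλ = 19.6950°
a = sin²(Δφ/2) + cos φ₁ cos φ₂ sin²(Δλ/2) = 0.116726
c = 2·arcsin(√a) = 0.697349 rad = 39.9552°
d = R·c = 6378.14 × 0.697349 = 4447.8 km

4448 km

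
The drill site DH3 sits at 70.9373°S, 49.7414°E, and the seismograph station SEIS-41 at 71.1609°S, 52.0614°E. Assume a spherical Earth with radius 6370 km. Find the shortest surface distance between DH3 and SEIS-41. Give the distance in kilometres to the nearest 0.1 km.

Δφ = -0.2236°,  Δλ = 2.3200°
a = sin²(Δφ/2) + cos φ₁ cos φ₂ sin²(Δλ/2) = 0.000047
c = 2·arcsin(√a) = 0.013716 rad = 0.7859°
d = R·c = 6370 × 0.013716 = 87.4 km

87.4 km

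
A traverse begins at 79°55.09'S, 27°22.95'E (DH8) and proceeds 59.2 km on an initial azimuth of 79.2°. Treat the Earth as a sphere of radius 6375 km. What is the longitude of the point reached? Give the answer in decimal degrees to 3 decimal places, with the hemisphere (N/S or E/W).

DH8: φ = -79.91817°, λ = +27.38250°
δ = d/R = 59.2/6375 = 0.009286 rad
φ₂ = arcsin(sin φ₁ cos δ + cos φ₁ sin δ cos θ)
   = arcsin(-0.98456·0.99996 + 0.17505·0.00929·0.18738) = -79.80520°
λ₂ = λ₁ + atan2(sin θ sin δ cos φ₁, cos δ − sin φ₁ sin φ₂) = 30.33661°

30.337°E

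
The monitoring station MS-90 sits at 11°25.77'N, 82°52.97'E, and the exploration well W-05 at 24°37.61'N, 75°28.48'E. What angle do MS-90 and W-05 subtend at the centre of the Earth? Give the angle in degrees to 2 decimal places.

MS-90: φ = +11.42950°, λ = +82.88283°
W-05: φ = +24.62683°, λ = +75.47467°
Δφ = 13.1973°,  Δλ = -7.4082°
a = sin²(Δφ/2) + cos φ₁ cos φ₂ sin²(Δλ/2) = 0.016924
c = 2·arcsin(√a) = 0.260924 rad = 14.9498°

14.95°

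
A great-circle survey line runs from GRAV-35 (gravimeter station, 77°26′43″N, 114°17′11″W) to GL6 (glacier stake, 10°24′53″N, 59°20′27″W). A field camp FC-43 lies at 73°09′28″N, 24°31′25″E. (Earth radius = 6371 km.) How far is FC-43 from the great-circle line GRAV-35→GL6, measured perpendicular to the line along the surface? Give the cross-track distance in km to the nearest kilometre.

3028 km

GRAV-35: φ = +77.44528°, λ = -114.28639°
GL6: φ = +10.41472°, λ = -59.34083°
FC-43: φ = +73.15778°, λ = +24.52361°
δ₁₃ = central angle GRAV-35→FC-43 = 0.480366 rad  (haversine)
θ₁₃ = bearing GRAV-35→FC-43 = 24.388°,  θ₁₂ = bearing GRAV-35→GL6 = 122.458°
dₓₜ = R·arcsin(sin δ₁₃ · sin(θ₁₃ − θ₁₂)) = 6371·arcsin(0.46210·sin(-98.070°)) = -3027.580 km
|dₓₜ| = 3027.580 km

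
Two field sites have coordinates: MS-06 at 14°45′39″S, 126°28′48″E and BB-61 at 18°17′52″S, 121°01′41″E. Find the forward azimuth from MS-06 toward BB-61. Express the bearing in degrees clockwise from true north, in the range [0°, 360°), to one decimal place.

MS-06: φ = -14.76083°, λ = +126.48000°
BB-61: φ = -18.29778°, λ = +121.02806°
Δλ = -5.4519°
y = sin Δλ · cos φ₂ = -0.090207
x = cos φ₁ sin φ₂ − sin φ₁ cos φ₂ cos Δλ = -0.062786
θ = atan2(y, x) = -124.8390° → 235.1610° (mod 360°)

235.2°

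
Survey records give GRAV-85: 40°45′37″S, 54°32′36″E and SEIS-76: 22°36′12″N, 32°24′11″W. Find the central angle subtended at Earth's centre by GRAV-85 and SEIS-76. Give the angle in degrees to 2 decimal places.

GRAV-85: φ = -40.76028°, λ = +54.54333°
SEIS-76: φ = +22.60333°, λ = -32.40306°
Δφ = 63.3636°,  Δλ = -86.9464°
a = sin²(Δφ/2) + cos φ₁ cos φ₂ sin²(Δλ/2) = 0.606845
c = 2·arcsin(√a) = 1.786147 rad = 102.3387°

102.34°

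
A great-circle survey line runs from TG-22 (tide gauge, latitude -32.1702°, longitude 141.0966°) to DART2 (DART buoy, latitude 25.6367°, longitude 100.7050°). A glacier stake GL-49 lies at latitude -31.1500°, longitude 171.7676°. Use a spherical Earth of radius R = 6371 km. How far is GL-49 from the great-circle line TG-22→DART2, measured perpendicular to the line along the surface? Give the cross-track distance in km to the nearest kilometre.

δ₁₃ = central angle TG-22→GL-49 = 0.454450 rad  (haversine)
θ₁₃ = bearing TG-22→GL-49 = 96.007°,  θ₁₂ = bearing TG-22→DART2 = 321.400°
dₓₜ = R·arcsin(sin δ₁₃ · sin(θ₁₃ − θ₁₂)) = 6371·arcsin(0.43897·sin(-225.393°)) = 2024.988 km
|dₓₜ| = 2024.988 km

2025 km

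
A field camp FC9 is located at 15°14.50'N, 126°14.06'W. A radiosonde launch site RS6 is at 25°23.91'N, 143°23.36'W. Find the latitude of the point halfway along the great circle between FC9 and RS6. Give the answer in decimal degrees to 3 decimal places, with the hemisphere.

FC9: φ = +15.24167°, λ = -126.23433°
RS6: φ = +25.39850°, λ = -143.38933°
Bx = cos φ₂ cos Δλ = 0.863157,  By = cos φ₂ sin Δλ = -0.266449
φₘ = atan2(sin φ₁ + sin φ₂, √((cos φ₁ + Bx)² + By²)) = 20.53062°
λₘ = λ₁ + atan2(By, cos φ₁ + Bx) = -134.52743°

20.531°N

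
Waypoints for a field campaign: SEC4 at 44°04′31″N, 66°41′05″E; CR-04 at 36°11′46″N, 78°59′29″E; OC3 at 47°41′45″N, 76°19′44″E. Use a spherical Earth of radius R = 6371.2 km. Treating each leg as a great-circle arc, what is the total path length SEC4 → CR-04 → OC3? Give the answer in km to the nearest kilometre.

2659 km

SEC4: φ = +44.07528°, λ = +66.68472°
CR-04: φ = +36.19611°, λ = +78.99139°
OC3: φ = +47.69583°, λ = +76.32889°
SEC4→CR-04: c = 0.213776 rad, d = 1362.01 km
CR-04→OC3: c = 0.203628 rad, d = 1297.36 km
Total = 1362.01 + 1297.36 = 2659.37 km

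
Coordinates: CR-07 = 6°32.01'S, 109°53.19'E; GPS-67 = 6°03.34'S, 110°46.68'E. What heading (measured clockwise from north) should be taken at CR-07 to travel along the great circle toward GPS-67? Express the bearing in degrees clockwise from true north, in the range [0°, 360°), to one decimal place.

61.7°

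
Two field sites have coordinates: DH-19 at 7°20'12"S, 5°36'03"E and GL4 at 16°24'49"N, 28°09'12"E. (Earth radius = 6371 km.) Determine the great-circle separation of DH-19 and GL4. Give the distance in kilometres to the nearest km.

DH-19: φ = -7.33667°, λ = +5.60083°
GL4: φ = +16.41361°, λ = +28.15333°
Δφ = 23.7503°,  Δλ = 22.5525°
a = sin²(Δφ/2) + cos φ₁ cos φ₂ sin²(Δλ/2) = 0.078722
c = 2·arcsin(√a) = 0.568787 rad = 32.5891°
d = R·c = 6371 × 0.568787 = 3623.7 km

3624 km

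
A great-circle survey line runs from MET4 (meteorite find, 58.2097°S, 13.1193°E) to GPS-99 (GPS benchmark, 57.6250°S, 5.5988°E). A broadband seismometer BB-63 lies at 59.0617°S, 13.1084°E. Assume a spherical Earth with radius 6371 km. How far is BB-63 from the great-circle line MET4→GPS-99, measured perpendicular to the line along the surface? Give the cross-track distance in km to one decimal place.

δ₁₃ = central angle MET4→BB-63 = 0.014871 rad  (haversine)
θ₁₃ = bearing MET4→BB-63 = 180.377°,  θ₁₂ = bearing MET4→GPS-99 = 275.129°
dₓₜ = R·arcsin(sin δ₁₃ · sin(θ₁₃ − θ₁₂)) = 6371·arcsin(0.01487·sin(-94.752°)) = -94.415 km
|dₓₜ| = 94.415 km

94.4 km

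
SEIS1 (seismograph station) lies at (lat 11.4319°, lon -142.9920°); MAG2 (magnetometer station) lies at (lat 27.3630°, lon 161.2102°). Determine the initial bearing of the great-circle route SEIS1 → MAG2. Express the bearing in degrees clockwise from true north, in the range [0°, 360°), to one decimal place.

Δλ = -55.7978°
y = sin Δλ · cos φ₂ = -0.734521
x = cos φ₁ sin φ₂ − sin φ₁ cos φ₂ cos Δλ = 0.351561
θ = atan2(y, x) = -64.4230° → 295.5770° (mod 360°)

295.6°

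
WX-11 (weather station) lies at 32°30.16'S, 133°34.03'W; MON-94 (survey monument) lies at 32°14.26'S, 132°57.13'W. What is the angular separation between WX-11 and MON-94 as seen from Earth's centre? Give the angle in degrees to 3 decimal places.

WX-11: φ = -32.50267°, λ = -133.56717°
MON-94: φ = -32.23767°, λ = -132.95217°
Δφ = 0.2650°,  Δλ = 0.6150°
a = sin²(Δφ/2) + cos φ₁ cos φ₂ sin²(Δλ/2) = 0.000026
c = 2·arcsin(√a) = 0.010177 rad = 0.5831°

0.583°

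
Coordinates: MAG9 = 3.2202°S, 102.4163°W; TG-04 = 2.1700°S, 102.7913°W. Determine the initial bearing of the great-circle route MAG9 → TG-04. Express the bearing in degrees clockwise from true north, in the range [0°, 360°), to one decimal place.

340.4°

Δλ = -0.3750°
y = sin Δλ · cos φ₂ = -0.006540
x = cos φ₁ sin φ₂ − sin φ₁ cos φ₂ cos Δλ = 0.018327
θ = atan2(y, x) = -19.6394° → 340.3606° (mod 360°)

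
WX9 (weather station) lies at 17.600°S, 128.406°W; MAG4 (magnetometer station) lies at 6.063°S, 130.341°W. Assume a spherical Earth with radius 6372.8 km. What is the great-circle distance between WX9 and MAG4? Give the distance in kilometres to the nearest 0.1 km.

1300.3 km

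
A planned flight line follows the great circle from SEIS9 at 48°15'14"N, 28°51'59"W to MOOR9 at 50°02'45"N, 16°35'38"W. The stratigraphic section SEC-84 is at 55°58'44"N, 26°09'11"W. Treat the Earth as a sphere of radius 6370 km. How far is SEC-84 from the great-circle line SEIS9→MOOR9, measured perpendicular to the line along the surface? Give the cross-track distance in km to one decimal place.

772.9 km

SEIS9: φ = +48.25389°, λ = -28.86639°
MOOR9: φ = +50.04583°, λ = -16.59389°
SEC-84: φ = +55.97889°, λ = -26.15306°
δ₁₃ = central angle SEIS9→SEC-84 = 0.137899 rad  (haversine)
θ₁₃ = bearing SEIS9→SEC-84 = 11.109°,  θ₁₂ = bearing SEIS9→MOOR9 = 72.813°
dₓₜ = R·arcsin(sin δ₁₃ · sin(θ₁₃ − θ₁₂)) = 6370·arcsin(0.13746·sin(-61.704°)) = -772.903 km
|dₓₜ| = 772.903 km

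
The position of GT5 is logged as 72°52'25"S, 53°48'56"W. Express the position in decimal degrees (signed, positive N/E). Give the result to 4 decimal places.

lat: 72.8736° S → -72.8736°
lon: 53.8156° W → -53.8156°

-72.8736°, -53.8156°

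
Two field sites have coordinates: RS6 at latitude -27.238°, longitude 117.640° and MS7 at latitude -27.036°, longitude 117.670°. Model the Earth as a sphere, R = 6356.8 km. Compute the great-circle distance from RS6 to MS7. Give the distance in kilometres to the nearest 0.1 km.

Δφ = 0.2020°,  Δλ = 0.0300°
a = sin²(Δφ/2) + cos φ₁ cos φ₂ sin²(Δλ/2) = 0.000003
c = 2·arcsin(√a) = 0.003556 rad = 0.2038°
d = R·c = 6356.8 × 0.003556 = 22.6 km

22.6 km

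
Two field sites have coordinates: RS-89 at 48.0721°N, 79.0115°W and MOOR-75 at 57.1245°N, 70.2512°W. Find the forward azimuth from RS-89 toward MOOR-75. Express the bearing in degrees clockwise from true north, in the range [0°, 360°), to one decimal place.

Δλ = 8.7603°
y = sin Δλ · cos φ₂ = 0.082671
x = cos φ₁ sin φ₂ − sin φ₁ cos φ₂ cos Δλ = 0.162049
θ = atan2(y, x) = 27.0290° → 27.0290° (mod 360°)

27.0°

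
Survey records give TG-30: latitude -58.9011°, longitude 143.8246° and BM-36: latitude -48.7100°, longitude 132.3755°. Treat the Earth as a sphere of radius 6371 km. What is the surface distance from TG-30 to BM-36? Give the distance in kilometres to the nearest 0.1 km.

1355.8 km

Δφ = 10.1911°,  Δλ = -11.4491°
a = sin²(Δφ/2) + cos φ₁ cos φ₂ sin²(Δλ/2) = 0.011280
c = 2·arcsin(√a) = 0.212811 rad = 12.1932°
d = R·c = 6371 × 0.212811 = 1355.8 km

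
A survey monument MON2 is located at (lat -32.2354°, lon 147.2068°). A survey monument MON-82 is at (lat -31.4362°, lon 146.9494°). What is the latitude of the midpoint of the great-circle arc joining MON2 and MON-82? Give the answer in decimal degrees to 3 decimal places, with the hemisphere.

Bx = cos φ₂ cos Δλ = 0.853213,  By = cos φ₂ sin Δλ = -0.003833
φₘ = atan2(sin φ₁ + sin φ₂, √((cos φ₁ + Bx)² + By²)) = -31.83586°
λₘ = λ₁ + atan2(By, cos φ₁ + Bx) = 147.07754°

31.836°S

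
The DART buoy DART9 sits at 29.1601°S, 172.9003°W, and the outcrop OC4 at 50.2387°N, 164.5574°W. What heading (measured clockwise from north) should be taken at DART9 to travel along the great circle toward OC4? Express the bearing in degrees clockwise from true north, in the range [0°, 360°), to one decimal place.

Δλ = 8.3429°
y = sin Δλ · cos φ₂ = 0.092803
x = cos φ₁ sin φ₂ − sin φ₁ cos φ₂ cos Δλ = 0.979634
θ = atan2(y, x) = 5.4116° → 5.4116° (mod 360°)

5.4°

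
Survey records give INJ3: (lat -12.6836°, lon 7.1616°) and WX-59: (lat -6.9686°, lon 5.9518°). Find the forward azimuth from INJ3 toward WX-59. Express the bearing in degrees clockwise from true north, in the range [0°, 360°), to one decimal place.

Δλ = -1.2098°
y = sin Δλ · cos φ₂ = -0.020957
x = cos φ₁ sin φ₂ − sin φ₁ cos φ₂ cos Δλ = 0.099532
θ = atan2(y, x) = -11.8905° → 348.1095° (mod 360°)

348.1°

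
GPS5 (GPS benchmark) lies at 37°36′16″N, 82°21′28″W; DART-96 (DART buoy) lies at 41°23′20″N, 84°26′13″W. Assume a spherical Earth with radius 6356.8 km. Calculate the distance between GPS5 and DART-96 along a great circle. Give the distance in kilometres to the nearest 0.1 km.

GPS5: φ = +37.60444°, λ = -82.35778°
DART-96: φ = +41.38889°, λ = -84.43694°
Δφ = 3.7844°,  Δλ = -2.0792°
a = sin²(Δφ/2) + cos φ₁ cos φ₂ sin²(Δλ/2) = 0.001286
c = 2·arcsin(√a) = 0.071735 rad = 4.1101°
d = R·c = 6356.8 × 0.071735 = 456.0 km

456.0 km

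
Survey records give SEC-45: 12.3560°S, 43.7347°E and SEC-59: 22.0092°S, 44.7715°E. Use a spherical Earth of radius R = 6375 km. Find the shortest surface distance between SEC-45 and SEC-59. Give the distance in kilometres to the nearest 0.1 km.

Δφ = -9.6532°,  Δλ = 1.0368°
a = sin²(Δφ/2) + cos φ₁ cos φ₂ sin²(Δλ/2) = 0.007154
c = 2·arcsin(√a) = 0.169362 rad = 9.7037°
d = R·c = 6375 × 0.169362 = 1079.7 km

1079.7 km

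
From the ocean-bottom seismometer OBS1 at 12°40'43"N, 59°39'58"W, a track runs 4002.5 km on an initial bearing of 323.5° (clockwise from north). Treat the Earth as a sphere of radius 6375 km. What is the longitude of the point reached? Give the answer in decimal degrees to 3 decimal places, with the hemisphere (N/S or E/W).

86.660°W

OBS1: φ = +12.67861°, λ = -59.66611°
δ = d/R = 4002.5/6375 = 0.627843 rad
φ₂ = arcsin(sin φ₁ cos δ + cos φ₁ sin δ cos θ)
   = arcsin(0.21948·0.80930 + 0.97562·0.58740·0.80386) = 39.66506°
λ₂ = λ₁ + atan2(sin θ sin δ cos φ₁, cos δ − sin φ₁ sin φ₂) = -86.65963°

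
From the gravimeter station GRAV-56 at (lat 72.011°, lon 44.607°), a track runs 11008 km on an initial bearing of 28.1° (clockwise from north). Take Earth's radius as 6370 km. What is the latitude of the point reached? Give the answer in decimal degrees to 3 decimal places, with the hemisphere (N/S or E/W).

δ = d/R = 11008/6370 = 1.728100 rad
φ₂ = arcsin(sin φ₁ cos δ + cos φ₁ sin δ cos θ)
   = arcsin(0.95112·-0.15666 + 0.30883·0.98765·0.88213) = 6.89610°
λ₂ = λ₁ + atan2(sin θ sin δ cos φ₁, cos δ − sin φ₁ sin φ₂) = -163.33557°

6.896°N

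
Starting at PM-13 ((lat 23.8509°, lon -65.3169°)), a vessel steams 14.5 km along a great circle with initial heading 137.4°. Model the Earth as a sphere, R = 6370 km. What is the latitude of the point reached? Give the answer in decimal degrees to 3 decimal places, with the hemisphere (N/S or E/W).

23.755°N

δ = d/R = 14.5/6370 = 0.002276 rad
φ₂ = arcsin(sin φ₁ cos δ + cos φ₁ sin δ cos θ)
   = arcsin(0.40436·1.00000 + 0.91460·0.00228·-0.73610) = 23.75487°
λ₂ = λ₁ + atan2(sin θ sin δ cos φ₁, cos δ − sin φ₁ sin φ₂) = -65.22045°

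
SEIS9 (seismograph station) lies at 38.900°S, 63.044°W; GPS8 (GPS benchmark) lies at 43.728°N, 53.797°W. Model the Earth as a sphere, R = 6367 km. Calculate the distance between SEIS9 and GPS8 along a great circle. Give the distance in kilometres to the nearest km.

9229 km

Δφ = 82.6280°,  Δλ = 9.2470°
a = sin²(Δφ/2) + cos φ₁ cos φ₂ sin²(Δλ/2) = 0.439499
c = 2·arcsin(√a) = 1.449496 rad = 83.0500°
d = R·c = 6367 × 1.449496 = 9228.9 km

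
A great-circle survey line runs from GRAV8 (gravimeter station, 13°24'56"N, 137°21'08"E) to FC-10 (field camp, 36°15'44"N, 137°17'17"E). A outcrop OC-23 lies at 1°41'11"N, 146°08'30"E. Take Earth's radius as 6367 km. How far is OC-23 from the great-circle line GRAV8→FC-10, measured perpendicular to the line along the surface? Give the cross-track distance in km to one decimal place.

973.3 km

GRAV8: φ = +13.41556°, λ = +137.35222°
FC-10: φ = +36.26222°, λ = +137.28806°
OC-23: φ = +1.68639°, λ = +146.14167°
δ₁₃ = central angle GRAV8→OC-23 = 0.254849 rad  (haversine)
θ₁₃ = bearing GRAV8→OC-23 = 142.709°,  θ₁₂ = bearing GRAV8→FC-10 = 359.867°
dₓₜ = R·arcsin(sin δ₁₃ · sin(θ₁₃ − θ₁₂)) = 6367·arcsin(0.25210·sin(-217.158°)) = 973.294 km
|dₓₜ| = 973.294 km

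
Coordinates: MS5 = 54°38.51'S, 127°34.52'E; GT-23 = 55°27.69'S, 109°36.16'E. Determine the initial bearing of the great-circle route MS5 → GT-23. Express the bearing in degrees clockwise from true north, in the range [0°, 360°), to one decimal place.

258.1°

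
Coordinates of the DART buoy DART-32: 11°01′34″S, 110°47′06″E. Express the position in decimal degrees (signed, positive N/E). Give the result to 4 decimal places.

-11.0261°, +110.7850°

lat: 11.0261° S → -11.0261°
lon: 110.7850° E → +110.7850°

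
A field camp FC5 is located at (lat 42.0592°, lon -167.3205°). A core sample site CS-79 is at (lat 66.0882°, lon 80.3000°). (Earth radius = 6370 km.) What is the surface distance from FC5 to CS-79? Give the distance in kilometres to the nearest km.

Δφ = 24.0290°,  Δλ = -112.3795°
a = sin²(Δφ/2) + cos φ₁ cos φ₂ sin²(Δλ/2) = 0.251089
c = 2·arcsin(√a) = 1.049711 rad = 60.1440°
d = R·c = 6370 × 1.049711 = 6686.7 km

6687 km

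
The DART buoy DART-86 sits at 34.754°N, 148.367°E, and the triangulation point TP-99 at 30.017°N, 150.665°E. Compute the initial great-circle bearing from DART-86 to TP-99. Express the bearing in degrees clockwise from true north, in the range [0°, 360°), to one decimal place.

157.1°

Δλ = 2.2980°
y = sin Δλ · cos φ₂ = 0.034719
x = cos φ₁ sin φ₂ − sin φ₁ cos φ₂ cos Δλ = -0.082185
θ = atan2(y, x) = 157.0984° → 157.0984° (mod 360°)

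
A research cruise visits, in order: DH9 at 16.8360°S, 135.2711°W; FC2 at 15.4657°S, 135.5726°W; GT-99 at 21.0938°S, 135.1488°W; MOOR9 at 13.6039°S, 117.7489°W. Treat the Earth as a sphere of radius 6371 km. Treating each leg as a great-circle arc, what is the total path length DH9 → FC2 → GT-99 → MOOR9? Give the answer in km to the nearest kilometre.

DH9→FC2: c = 0.024444 rad, d = 155.74 km
FC2→GT-99: c = 0.098479 rad, d = 627.41 km
GT-99→MOOR9: c = 0.317648 rad, d = 2023.74 km
Total = 155.74 + 627.41 + 2023.74 = 2806.88 km

2807 km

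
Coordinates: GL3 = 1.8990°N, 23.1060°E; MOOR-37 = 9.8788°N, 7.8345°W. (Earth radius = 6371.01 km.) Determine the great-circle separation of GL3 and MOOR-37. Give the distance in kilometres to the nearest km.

3532 km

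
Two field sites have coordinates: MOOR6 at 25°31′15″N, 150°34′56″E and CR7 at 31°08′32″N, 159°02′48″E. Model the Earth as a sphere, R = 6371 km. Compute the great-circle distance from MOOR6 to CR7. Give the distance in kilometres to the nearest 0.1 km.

MOOR6: φ = +25.52083°, λ = +150.58222°
CR7: φ = +31.14222°, λ = +159.04667°
Δφ = 5.6214°,  Δλ = 8.4644°
a = sin²(Δφ/2) + cos φ₁ cos φ₂ sin²(Δλ/2) = 0.006611
c = 2·arcsin(√a) = 0.162798 rad = 9.3276°
d = R·c = 6371 × 0.162798 = 1037.2 km

1037.2 km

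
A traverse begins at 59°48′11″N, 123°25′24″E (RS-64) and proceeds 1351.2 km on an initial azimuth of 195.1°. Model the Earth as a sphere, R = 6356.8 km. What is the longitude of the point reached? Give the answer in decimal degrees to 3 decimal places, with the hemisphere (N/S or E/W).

RS-64: φ = +59.80306°, λ = +123.42333°
δ = d/R = 1351.2/6356.8 = 0.212560 rad
φ₂ = arcsin(sin φ₁ cos δ + cos φ₁ sin δ cos θ)
   = arcsin(0.86430·0.97749 + 0.50297·0.21096·-0.96547) = 47.93666°
λ₂ = λ₁ + atan2(sin θ sin δ cos φ₁, cos δ − sin φ₁ sin φ₂) = 118.71802°

118.718°E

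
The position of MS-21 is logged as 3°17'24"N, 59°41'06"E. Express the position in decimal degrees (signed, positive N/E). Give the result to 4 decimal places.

+3.2900°, +59.6850°

lat: 3.2900° N → +3.2900°
lon: 59.6850° E → +59.6850°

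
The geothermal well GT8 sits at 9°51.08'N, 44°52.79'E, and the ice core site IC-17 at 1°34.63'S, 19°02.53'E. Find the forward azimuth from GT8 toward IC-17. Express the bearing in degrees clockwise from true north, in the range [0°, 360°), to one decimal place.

GT8: φ = +9.85133°, λ = +44.87983°
IC-17: φ = -1.57717°, λ = +19.04217°
Δλ = -25.8377°
y = sin Δλ · cos φ₂ = -0.435658
x = cos φ₁ sin φ₂ − sin φ₁ cos φ₂ cos Δλ = -0.181048
θ = atan2(y, x) = -112.5665° → 247.4335° (mod 360°)

247.4°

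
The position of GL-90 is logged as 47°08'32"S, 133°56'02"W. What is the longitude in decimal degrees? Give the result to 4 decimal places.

133° + 56′/60 + 2″/3600 = 133 + 0.93333 + 0.00056 = 133.9339°

133.9339°W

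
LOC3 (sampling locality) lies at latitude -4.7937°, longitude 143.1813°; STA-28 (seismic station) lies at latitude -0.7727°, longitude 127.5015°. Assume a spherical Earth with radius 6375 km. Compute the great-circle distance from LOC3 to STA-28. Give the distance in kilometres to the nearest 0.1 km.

1798.7 km

Δφ = 4.0210°,  Δλ = -15.6798°
a = sin²(Δφ/2) + cos φ₁ cos φ₂ sin²(Δλ/2) = 0.019770
c = 2·arcsin(√a) = 0.282150 rad = 16.1660°
d = R·c = 6375 × 0.282150 = 1798.7 km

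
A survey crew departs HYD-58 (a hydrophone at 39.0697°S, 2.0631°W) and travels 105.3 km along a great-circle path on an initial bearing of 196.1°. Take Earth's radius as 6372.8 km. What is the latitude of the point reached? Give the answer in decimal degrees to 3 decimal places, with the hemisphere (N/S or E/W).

39.979°S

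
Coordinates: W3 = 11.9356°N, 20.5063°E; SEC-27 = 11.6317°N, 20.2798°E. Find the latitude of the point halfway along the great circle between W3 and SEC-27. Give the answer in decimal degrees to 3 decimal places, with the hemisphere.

11.784°N

Bx = cos φ₂ cos Δλ = 0.979456,  By = cos φ₂ sin Δλ = -0.003872
φₘ = atan2(sin φ₁ + sin φ₂, √((cos φ₁ + Bx)² + By²)) = 11.78367°
λₘ = λ₁ + atan2(By, cos φ₁ + Bx) = 20.39299°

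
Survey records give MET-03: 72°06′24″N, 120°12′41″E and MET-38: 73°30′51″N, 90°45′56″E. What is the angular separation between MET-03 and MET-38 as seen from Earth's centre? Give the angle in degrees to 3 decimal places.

8.722°

MET-03: φ = +72.10667°, λ = +120.21139°
MET-38: φ = +73.51417°, λ = +90.76556°
Δφ = 1.4075°,  Δλ = -29.4458°
a = sin²(Δφ/2) + cos φ₁ cos φ₂ sin²(Δλ/2) = 0.005782
c = 2·arcsin(√a) = 0.152231 rad = 8.7222°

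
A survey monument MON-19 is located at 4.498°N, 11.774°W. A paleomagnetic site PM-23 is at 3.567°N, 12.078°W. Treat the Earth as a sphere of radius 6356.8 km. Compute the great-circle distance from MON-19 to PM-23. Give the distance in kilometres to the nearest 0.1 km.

Δφ = -0.9310°,  Δλ = -0.3040°
a = sin²(Δφ/2) + cos φ₁ cos φ₂ sin²(Δλ/2) = 0.000073
c = 2·arcsin(√a) = 0.017089 rad = 0.9791°
d = R·c = 6356.8 × 0.017089 = 108.6 km

108.6 km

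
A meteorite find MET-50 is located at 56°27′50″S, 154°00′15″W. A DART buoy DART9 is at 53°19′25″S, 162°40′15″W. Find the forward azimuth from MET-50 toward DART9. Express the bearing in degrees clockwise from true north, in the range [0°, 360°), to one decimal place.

298.6°

MET-50: φ = -56.46389°, λ = -154.00417°
DART9: φ = -53.32361°, λ = -162.67083°
Δλ = -8.6667°
y = sin Δλ · cos φ₂ = -0.090004
x = cos φ₁ sin φ₂ − sin φ₁ cos φ₂ cos Δλ = 0.049096
θ = atan2(y, x) = -61.3881° → 298.6119° (mod 360°)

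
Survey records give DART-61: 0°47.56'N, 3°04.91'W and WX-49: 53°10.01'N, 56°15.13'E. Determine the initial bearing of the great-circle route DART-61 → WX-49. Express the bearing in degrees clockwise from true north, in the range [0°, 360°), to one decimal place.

DART-61: φ = +0.79267°, λ = -3.08183°
WX-49: φ = +53.16683°, λ = +56.25217°
Δλ = 59.3340°
y = sin Δλ · cos φ₂ = 0.515652
x = cos φ₁ sin φ₂ − sin φ₁ cos φ₂ cos Δλ = 0.796078
θ = atan2(y, x) = 32.9328° → 32.9328° (mod 360°)

32.9°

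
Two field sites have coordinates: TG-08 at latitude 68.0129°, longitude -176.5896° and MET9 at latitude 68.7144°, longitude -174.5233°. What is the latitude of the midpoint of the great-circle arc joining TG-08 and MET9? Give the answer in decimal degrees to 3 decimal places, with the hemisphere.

68.367°N

Bx = cos φ₂ cos Δλ = 0.362781,  By = cos φ₂ sin Δλ = 0.013089
φₘ = atan2(sin φ₁ + sin φ₂, √((cos φ₁ + Bx)² + By²)) = 68.36684°
λₘ = λ₁ + atan2(By, cos φ₁ + Bx) = -175.57240°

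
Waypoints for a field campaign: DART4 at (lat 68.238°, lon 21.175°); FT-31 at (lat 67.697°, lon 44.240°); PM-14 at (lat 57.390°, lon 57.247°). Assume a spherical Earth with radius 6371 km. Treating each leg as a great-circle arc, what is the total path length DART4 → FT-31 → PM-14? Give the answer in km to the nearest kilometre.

2278 km

DART4→FT-31: c = 0.150423 rad, d = 958.34 km
FT-31→PM-14: c = 0.207176 rad, d = 1319.92 km
Total = 958.34 + 1319.92 = 2278.26 km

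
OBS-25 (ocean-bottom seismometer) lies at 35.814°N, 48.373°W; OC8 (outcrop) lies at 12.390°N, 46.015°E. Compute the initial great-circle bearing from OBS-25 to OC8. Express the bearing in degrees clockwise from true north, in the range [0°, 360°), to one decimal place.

77.4°

Δλ = 94.3880°
y = sin Δλ · cos φ₂ = 0.973847
x = cos φ₁ sin φ₂ − sin φ₁ cos φ₂ cos Δλ = 0.217723
θ = atan2(y, x) = 77.3976° → 77.3976° (mod 360°)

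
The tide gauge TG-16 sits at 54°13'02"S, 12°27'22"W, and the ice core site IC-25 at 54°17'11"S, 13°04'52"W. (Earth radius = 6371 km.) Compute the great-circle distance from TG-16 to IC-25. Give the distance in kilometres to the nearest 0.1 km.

TG-16: φ = -54.21722°, λ = -12.45611°
IC-25: φ = -54.28639°, λ = -13.08111°
Δφ = -0.0692°,  Δλ = -0.6250°
a = sin²(Δφ/2) + cos φ₁ cos φ₂ sin²(Δλ/2) = 0.000011
c = 2·arcsin(√a) = 0.006486 rad = 0.3716°
d = R·c = 6371 × 0.006486 = 41.3 km

41.3 km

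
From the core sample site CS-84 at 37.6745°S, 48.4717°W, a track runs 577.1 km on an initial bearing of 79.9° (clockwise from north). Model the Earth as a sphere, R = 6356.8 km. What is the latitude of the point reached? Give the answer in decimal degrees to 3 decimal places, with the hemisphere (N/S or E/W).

δ = d/R = 577.1/6356.8 = 0.090785 rad
φ₂ = arcsin(sin φ₁ cos δ + cos φ₁ sin δ cos θ)
   = arcsin(-0.61117·0.99588 + 0.79150·0.09066·0.17537) = -36.58925°
λ₂ = λ₁ + atan2(sin θ sin δ cos φ₁, cos δ − sin φ₁ sin φ₂) = -42.08941°

36.589°S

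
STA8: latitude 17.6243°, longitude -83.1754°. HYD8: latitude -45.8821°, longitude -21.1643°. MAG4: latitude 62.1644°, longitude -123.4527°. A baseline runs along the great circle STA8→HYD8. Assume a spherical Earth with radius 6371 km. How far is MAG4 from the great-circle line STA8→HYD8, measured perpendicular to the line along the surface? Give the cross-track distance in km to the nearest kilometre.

δ₁₃ = central angle STA8→MAG4 = 0.918193 rad  (haversine)
θ₁₃ = bearing STA8→MAG4 = 337.670°,  θ₁₂ = bearing STA8→HYD8 = 141.870°
dₓₜ = R·arcsin(sin δ₁₃ · sin(θ₁₃ − θ₁₂)) = 6371·arcsin(0.79451·sin(195.800°)) = -1389.199 km
|dₓₜ| = 1389.199 km

1389 km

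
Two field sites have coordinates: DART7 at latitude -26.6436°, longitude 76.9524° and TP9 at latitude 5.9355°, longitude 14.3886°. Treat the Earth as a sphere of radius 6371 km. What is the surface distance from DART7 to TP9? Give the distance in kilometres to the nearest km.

Δφ = 32.5791°,  Δλ = -62.5638°
a = sin²(Δφ/2) + cos φ₁ cos φ₂ sin²(Δλ/2) = 0.318373
c = 2·arcsin(√a) = 1.199039 rad = 68.6999°
d = R·c = 6371 × 1.199039 = 7639.1 km

7639 km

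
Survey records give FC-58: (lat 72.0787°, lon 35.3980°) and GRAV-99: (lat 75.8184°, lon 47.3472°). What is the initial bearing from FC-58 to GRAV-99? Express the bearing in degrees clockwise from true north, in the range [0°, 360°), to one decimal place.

35.8°

Δλ = 11.9492°
y = sin Δλ · cos φ₂ = 0.050725
x = cos φ₁ sin φ₂ − sin φ₁ cos φ₂ cos Δλ = 0.070275
θ = atan2(y, x) = 35.8221° → 35.8221° (mod 360°)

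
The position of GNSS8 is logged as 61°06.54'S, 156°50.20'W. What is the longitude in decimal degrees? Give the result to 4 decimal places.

156.8367°W

156° + 50.20′/60 = 156 + 0.83667 = 156.8367°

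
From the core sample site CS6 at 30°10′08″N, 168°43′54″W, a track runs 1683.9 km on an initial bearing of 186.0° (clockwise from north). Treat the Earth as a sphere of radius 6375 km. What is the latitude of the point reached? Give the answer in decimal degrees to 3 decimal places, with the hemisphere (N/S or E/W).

CS6: φ = +30.16889°, λ = -168.73167°
δ = d/R = 1683.9/6375 = 0.264141 rad
φ₂ = arcsin(sin φ₁ cos δ + cos φ₁ sin δ cos θ)
   = arcsin(0.50255·0.96532 + 0.86455·0.26108·-0.99452) = 15.10808°
λ₂ = λ₁ + atan2(sin θ sin δ cos φ₁, cos δ − sin φ₁ sin φ₂) = -170.35148°

15.108°N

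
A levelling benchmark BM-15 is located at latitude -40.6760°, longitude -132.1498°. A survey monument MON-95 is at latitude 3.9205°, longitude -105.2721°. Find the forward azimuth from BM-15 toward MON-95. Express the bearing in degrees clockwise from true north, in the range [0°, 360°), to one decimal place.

Δλ = 26.8777°
y = sin Δλ · cos φ₂ = 0.451030
x = cos φ₁ sin φ₂ − sin φ₁ cos φ₂ cos Δλ = 0.631865
θ = atan2(y, x) = 35.5195° → 35.5195° (mod 360°)

35.5°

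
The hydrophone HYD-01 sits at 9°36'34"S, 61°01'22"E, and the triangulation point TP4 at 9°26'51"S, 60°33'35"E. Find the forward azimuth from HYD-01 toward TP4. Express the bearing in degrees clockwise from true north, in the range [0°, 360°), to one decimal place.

289.5°

HYD-01: φ = -9.60944°, λ = +61.02278°
TP4: φ = -9.44750°, λ = +60.55972°
Δλ = -0.4631°
y = sin Δλ · cos φ₂ = -0.007972
x = cos φ₁ sin φ₂ − sin φ₁ cos φ₂ cos Δλ = 0.002821
θ = atan2(y, x) = -70.5128° → 289.4872° (mod 360°)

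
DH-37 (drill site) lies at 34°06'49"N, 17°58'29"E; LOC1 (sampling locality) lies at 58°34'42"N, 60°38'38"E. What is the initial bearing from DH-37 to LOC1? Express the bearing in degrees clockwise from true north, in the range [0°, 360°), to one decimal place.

35.7°

DH-37: φ = +34.11361°, λ = +17.97472°
LOC1: φ = +58.57833°, λ = +60.64389°
Δλ = 42.6692°
y = sin Δλ · cos φ₂ = 0.353340
x = cos φ₁ sin φ₂ − sin φ₁ cos φ₂ cos Δλ = 0.491532
θ = atan2(y, x) = 35.7106° → 35.7106° (mod 360°)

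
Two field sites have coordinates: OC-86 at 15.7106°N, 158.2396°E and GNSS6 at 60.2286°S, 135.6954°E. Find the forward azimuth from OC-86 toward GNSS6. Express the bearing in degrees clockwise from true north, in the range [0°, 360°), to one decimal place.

191.2°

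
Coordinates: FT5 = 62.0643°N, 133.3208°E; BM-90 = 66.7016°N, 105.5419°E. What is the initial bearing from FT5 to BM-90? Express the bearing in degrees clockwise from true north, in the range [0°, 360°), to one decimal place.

Δλ = -27.7789°
y = sin Δλ · cos φ₂ = -0.184336
x = cos φ₁ sin φ₂ − sin φ₁ cos φ₂ cos Δλ = 0.121119
θ = atan2(y, x) = -56.6929° → 303.3071° (mod 360°)

303.3°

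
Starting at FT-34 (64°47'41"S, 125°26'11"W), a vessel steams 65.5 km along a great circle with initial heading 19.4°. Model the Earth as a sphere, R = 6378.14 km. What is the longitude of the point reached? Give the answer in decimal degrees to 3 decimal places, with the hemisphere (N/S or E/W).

124.987°W

FT-34: φ = -64.79472°, λ = -125.43639°
δ = d/R = 65.5/6378.14 = 0.010269 rad
φ₂ = arcsin(sin φ₁ cos δ + cos φ₁ sin δ cos θ)
   = arcsin(-0.90479·0.99995 + 0.42586·0.01027·0.94322) = -64.23904°
λ₂ = λ₁ + atan2(sin θ sin δ cos φ₁, cos δ − sin φ₁ sin φ₂) = -124.98670°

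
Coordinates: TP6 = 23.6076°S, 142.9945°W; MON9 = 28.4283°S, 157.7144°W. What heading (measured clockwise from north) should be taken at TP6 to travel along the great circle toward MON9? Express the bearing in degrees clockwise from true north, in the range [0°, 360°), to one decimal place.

246.8°

Δλ = -14.7199°
y = sin Δλ · cos φ₂ = -0.223454
x = cos φ₁ sin φ₂ − sin φ₁ cos φ₂ cos Δλ = -0.095597
θ = atan2(y, x) = -113.1619° → 246.8381° (mod 360°)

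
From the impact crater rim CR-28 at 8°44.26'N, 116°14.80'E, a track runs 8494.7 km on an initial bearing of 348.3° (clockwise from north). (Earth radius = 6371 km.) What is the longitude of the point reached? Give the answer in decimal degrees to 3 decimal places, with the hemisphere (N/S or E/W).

50.288°E

CR-28: φ = +8.73767°, λ = +116.24667°
δ = d/R = 8494.7/6371 = 1.333339 rad
φ₂ = arcsin(sin φ₁ cos δ + cos φ₁ sin δ cos θ)
   = arcsin(0.15191·0.23523 + 0.98839·0.97194·0.97922) = 77.53646°
λ₂ = λ₁ + atan2(sin θ sin δ cos φ₁, cos δ − sin φ₁ sin φ₂) = 50.28767°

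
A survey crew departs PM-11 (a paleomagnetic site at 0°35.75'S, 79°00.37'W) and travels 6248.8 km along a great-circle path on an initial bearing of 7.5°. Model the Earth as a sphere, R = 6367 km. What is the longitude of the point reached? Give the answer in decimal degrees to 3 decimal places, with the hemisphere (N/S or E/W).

68.123°W

PM-11: φ = -0.59583°, λ = -79.00617°
δ = d/R = 6248.8/6367 = 0.981436 rad
φ₂ = arcsin(sin φ₁ cos δ + cos φ₁ sin δ cos θ)
   = arcsin(-0.01040·0.55583 + 0.99995·0.83130·0.99144) = 54.92092°
λ₂ = λ₁ + atan2(sin θ sin δ cos φ₁, cos δ − sin φ₁ sin φ₂) = -68.12327°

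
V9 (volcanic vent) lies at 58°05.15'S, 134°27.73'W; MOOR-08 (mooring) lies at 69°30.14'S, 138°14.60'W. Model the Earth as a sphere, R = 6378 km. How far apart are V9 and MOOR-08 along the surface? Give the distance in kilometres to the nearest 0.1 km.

1283.8 km

V9: φ = -58.08583°, λ = -134.46217°
MOOR-08: φ = -69.50233°, λ = -138.24333°
Δφ = -11.4165°,  Δλ = -3.7812°
a = sin²(Δφ/2) + cos φ₁ cos φ₂ sin²(Δλ/2) = 0.010094
c = 2·arcsin(√a) = 0.201281 rad = 11.5326°
d = R·c = 6378 × 0.201281 = 1283.8 km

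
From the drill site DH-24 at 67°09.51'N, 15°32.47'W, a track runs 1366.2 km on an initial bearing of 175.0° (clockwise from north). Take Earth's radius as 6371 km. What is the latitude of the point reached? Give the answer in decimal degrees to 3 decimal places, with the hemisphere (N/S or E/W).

DH-24: φ = +67.15850°, λ = -15.54117°
δ = d/R = 1366.2/6371 = 0.214440 rad
φ₂ = arcsin(sin φ₁ cos δ + cos φ₁ sin δ cos θ)
   = arcsin(0.92158·0.97710 + 0.38818·0.21280·-0.99619) = 54.90328°
λ₂ = λ₁ + atan2(sin θ sin δ cos φ₁, cos δ − sin φ₁ sin φ₂) = -13.69262°

54.903°N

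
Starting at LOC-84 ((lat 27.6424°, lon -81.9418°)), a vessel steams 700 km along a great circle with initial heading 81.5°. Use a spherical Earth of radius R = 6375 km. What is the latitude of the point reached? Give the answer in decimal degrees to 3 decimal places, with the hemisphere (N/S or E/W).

δ = d/R = 700/6375 = 0.109804 rad
φ₂ = arcsin(sin φ₁ cos δ + cos φ₁ sin δ cos θ)
   = arcsin(0.46395·0.99398 + 0.88586·0.10958·0.14781) = 28.39232°
λ₂ = λ₁ + atan2(sin θ sin δ cos φ₁, cos δ − sin φ₁ sin φ₂) = -74.86503°

28.392°N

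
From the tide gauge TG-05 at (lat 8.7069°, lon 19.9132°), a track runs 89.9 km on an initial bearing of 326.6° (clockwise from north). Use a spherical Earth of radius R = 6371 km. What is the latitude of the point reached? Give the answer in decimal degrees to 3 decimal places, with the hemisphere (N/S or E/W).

δ = d/R = 89.9/6371 = 0.014111 rad
φ₂ = arcsin(sin φ₁ cos δ + cos φ₁ sin δ cos θ)
   = arcsin(0.15138·0.99990 + 0.98848·0.01411·0.83485) = 9.38159°
λ₂ = λ₁ + atan2(sin θ sin δ cos φ₁, cos δ − sin φ₁ sin φ₂) = 19.46212°

9.382°N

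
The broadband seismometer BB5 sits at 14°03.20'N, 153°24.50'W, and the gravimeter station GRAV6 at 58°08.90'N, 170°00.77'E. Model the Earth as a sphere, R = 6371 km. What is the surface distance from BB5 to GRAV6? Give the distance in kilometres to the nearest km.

BB5: φ = +14.05333°, λ = -153.40833°
GRAV6: φ = +58.14833°, λ = +170.01283°
Δφ = 44.0950°,  Δλ = -36.5788°
a = sin²(Δφ/2) + cos φ₁ cos φ₂ sin²(Δλ/2) = 0.191322
c = 2·arcsin(√a) = 0.905418 rad = 51.8766°
d = R·c = 6371 × 0.905418 = 5768.4 km

5768 km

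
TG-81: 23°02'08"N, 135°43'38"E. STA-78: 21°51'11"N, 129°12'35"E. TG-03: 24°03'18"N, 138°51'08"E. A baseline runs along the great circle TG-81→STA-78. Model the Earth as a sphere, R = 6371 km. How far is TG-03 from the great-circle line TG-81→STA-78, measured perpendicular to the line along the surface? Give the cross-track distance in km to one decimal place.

TG-81: φ = +23.03556°, λ = +135.72722°
STA-78: φ = +21.85306°, λ = +129.20972°
TG-03: φ = +24.05500°, λ = +138.85222°
δ₁₃ = central angle TG-81→TG-03 = 0.053070 rad  (haversine)
θ₁₃ = bearing TG-81→TG-03 = 69.792°,  θ₁₂ = bearing TG-81→STA-78 = 260.151°
dₓₜ = R·arcsin(sin δ₁₃ · sin(θ₁₃ − θ₁₂)) = 6371·arcsin(0.05305·sin(-190.359°)) = 60.768 km
|dₓₜ| = 60.768 km

60.8 km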